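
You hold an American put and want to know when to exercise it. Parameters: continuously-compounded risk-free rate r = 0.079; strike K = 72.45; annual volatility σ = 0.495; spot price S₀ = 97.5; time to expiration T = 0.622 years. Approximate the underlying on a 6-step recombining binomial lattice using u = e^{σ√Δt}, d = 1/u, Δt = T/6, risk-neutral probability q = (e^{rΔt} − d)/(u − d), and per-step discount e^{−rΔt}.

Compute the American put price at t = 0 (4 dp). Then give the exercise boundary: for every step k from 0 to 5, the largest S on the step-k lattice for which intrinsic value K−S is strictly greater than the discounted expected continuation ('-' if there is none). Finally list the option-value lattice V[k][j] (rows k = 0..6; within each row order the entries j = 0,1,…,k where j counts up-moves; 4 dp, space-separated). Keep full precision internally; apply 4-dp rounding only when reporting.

price = 3.2229
boundary = - - - - 51.5394 60.4443
tree:
3.2229
5.3615 1.0150
8.7279 1.8908 0.1056
13.7972 3.5127 0.2071 0.0000
20.9106 6.5053 0.4061 0.0000 0.0000
28.5037 12.0057 0.7965 0.0000 0.0000 0.0000
34.9781 20.9106 1.5622 0.0000 0.0000 0.0000 0.0000

Δt=0.10367  u=1.17278  d=0.85268  q=0.48593  discount=0.99184
step 6 (expiry): payoffs max(K−S,0) = 34.9781 20.9106 1.5622 0.0000 0.0000 0.0000 0.0000
step 5: (k=5,j=0): S=43.9463, (K−S)⁺=28.5037, hold=27.9128 ⇒ V=28.5037 exercise | (k=5,j=1): S=60.4443, (K−S)⁺=12.0057, hold=11.4148 ⇒ V=12.0057 exercise | (k=5,j=2): S=83.1358, (K−S)⁺=0.0000, hold=0.7965 ⇒ V=0.7965 continue | (k=5,j=3): S=114.3460, (K−S)⁺=0.0000, hold=0.0000 ⇒ V=0.0000 continue | (k=5,j=4): S=157.2729, (K−S)⁺=0.0000, hold=0.0000 ⇒ V=0.0000 continue | (k=5,j=5): S=216.3150, (K−S)⁺=0.0000, hold=0.0000 ⇒ V=0.0000 continue  boundary S*=60.4443
step 4: (k=4,j=0): S=51.5394, (K−S)⁺=20.9106, hold=20.3197 ⇒ V=20.9106 exercise | (k=4,j=1): S=70.8878, (K−S)⁺=1.5622, hold=6.5053 ⇒ V=6.5053 continue | (k=4,j=2): S=97.5000, (K−S)⁺=0.0000, hold=0.4061 ⇒ V=0.4061 continue | (k=4,j=3): S=134.1027, (K−S)⁺=0.0000, hold=0.0000 ⇒ V=0.0000 continue | (k=4,j=4): S=184.4464, (K−S)⁺=0.0000, hold=0.0000 ⇒ V=0.0000 continue  boundary S*=51.5394
step 3: (k=3,j=0): S=60.4443, (K−S)⁺=12.0057, hold=13.7972 ⇒ V=13.7972 continue | (k=3,j=1): S=83.1358, (K−S)⁺=0.0000, hold=3.5127 ⇒ V=3.5127 continue | (k=3,j=2): S=114.3460, (K−S)⁺=0.0000, hold=0.2071 ⇒ V=0.2071 continue | (k=3,j=3): S=157.2729, (K−S)⁺=0.0000, hold=0.0000 ⇒ V=0.0000 continue  boundary S*=-
step 2: (k=2,j=0): S=70.8878, (K−S)⁺=1.5622, hold=8.7279 ⇒ V=8.7279 continue | (k=2,j=1): S=97.5000, (K−S)⁺=0.0000, hold=1.8908 ⇒ V=1.8908 continue | (k=2,j=2): S=134.1027, (K−S)⁺=0.0000, hold=0.1056 ⇒ V=0.1056 continue  boundary S*=-
step 1: (k=1,j=0): S=83.1358, (K−S)⁺=0.0000, hold=5.3615 ⇒ V=5.3615 continue | (k=1,j=1): S=114.3460, (K−S)⁺=0.0000, hold=1.0150 ⇒ V=1.0150 continue  boundary S*=-
step 0: (k=0,j=0): S=97.5000, (K−S)⁺=0.0000, hold=3.2229 ⇒ V=3.2229 continue  boundary S*=-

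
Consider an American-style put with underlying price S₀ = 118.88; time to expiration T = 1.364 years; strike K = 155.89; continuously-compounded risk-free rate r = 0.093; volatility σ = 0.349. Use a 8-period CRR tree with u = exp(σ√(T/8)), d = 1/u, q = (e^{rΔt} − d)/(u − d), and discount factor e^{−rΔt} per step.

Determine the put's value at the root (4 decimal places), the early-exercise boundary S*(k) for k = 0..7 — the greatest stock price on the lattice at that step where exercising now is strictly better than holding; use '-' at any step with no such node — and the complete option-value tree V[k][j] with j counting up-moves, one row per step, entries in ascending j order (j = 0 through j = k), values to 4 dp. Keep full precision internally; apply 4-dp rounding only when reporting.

Δt=0.17050  u=1.15501  d=0.86579  q=0.51930  discount=0.98427
step 8 (expiry): payoffs max(K−S,0) = 118.3558 105.8177 89.0913 66.7776 37.0100 0.0000 0.0000 0.0000 0.0000
step 7: (k=7,j=0): S=43.3523, (K−S)⁺=112.5377, hold=110.0853 ⇒ V=112.5377 exercise | (k=7,j=1): S=57.8339, (K−S)⁺=98.0561, hold=95.6037 ⇒ V=98.0561 exercise | (k=7,j=2): S=77.1530, (K−S)⁺=78.7370, hold=76.2846 ⇒ V=78.7370 exercise | (k=7,j=3): S=102.9256, (K−S)⁺=52.9644, hold=50.5120 ⇒ V=52.9644 exercise | (k=7,j=4): S=137.3074, (K−S)⁺=18.5826, hold=17.5109 ⇒ V=18.5826 exercise | (k=7,j=5): S=183.1743, (K−S)⁺=0.0000, hold=0.0000 ⇒ V=0.0000 continue | (k=7,j=6): S=244.3627, (K−S)⁺=0.0000, hold=0.0000 ⇒ V=0.0000 continue | (k=7,j=7): S=325.9909, (K−S)⁺=0.0000, hold=0.0000 ⇒ V=0.0000 continue  boundary S*=137.3074
step 6: (k=6,j=0): S=50.0723, (K−S)⁺=105.8177, hold=103.3653 ⇒ V=105.8177 exercise | (k=6,j=1): S=66.7987, (K−S)⁺=89.0913, hold=86.6390 ⇒ V=89.0913 exercise | (k=6,j=2): S=89.1124, (K−S)⁺=66.7776, hold=64.3252 ⇒ V=66.7776 exercise | (k=6,j=3): S=118.8800, (K−S)⁺=37.0100, hold=34.5576 ⇒ V=37.0100 exercise | (k=6,j=4): S=158.5913, (K−S)⁺=0.0000, hold=8.7921 ⇒ V=8.7921 continue | (k=6,j=5): S=211.5679, (K−S)⁺=0.0000, hold=0.0000 ⇒ V=0.0000 continue | (k=6,j=6): S=282.2411, (K−S)⁺=0.0000, hold=0.0000 ⇒ V=0.0000 continue  boundary S*=118.8800
step 5: (k=5,j=0): S=57.8339, (K−S)⁺=98.0561, hold=95.6037 ⇒ V=98.0561 exercise | (k=5,j=1): S=77.1530, (K−S)⁺=78.7370, hold=76.2846 ⇒ V=78.7370 exercise | (k=5,j=2): S=102.9256, (K−S)⁺=52.9644, hold=50.5120 ⇒ V=52.9644 exercise | (k=5,j=3): S=137.3074, (K−S)⁺=18.5826, hold=22.0048 ⇒ V=22.0048 continue | (k=5,j=4): S=183.1743, (K−S)⁺=0.0000, hold=4.1599 ⇒ V=4.1599 continue | (k=5,j=5): S=244.3627, (K−S)⁺=0.0000, hold=0.0000 ⇒ V=0.0000 continue  boundary S*=102.9256
step 4: (k=4,j=0): S=66.7987, (K−S)⁺=89.0913, hold=86.6390 ⇒ V=89.0913 exercise | (k=4,j=1): S=89.1124, (K−S)⁺=66.7776, hold=64.3252 ⇒ V=66.7776 exercise | (k=4,j=2): S=118.8800, (K−S)⁺=37.0100, hold=36.3068 ⇒ V=37.0100 exercise | (k=4,j=3): S=158.5913, (K−S)⁺=0.0000, hold=12.5376 ⇒ V=12.5376 continue | (k=4,j=4): S=211.5679, (K−S)⁺=0.0000, hold=1.9682 ⇒ V=1.9682 continue  boundary S*=118.8800
step 3: (k=3,j=0): S=77.1530, (K−S)⁺=78.7370, hold=76.2846 ⇒ V=78.7370 exercise | (k=3,j=1): S=102.9256, (K−S)⁺=52.9644, hold=50.5120 ⇒ V=52.9644 exercise | (k=3,j=2): S=137.3074, (K−S)⁺=18.5826, hold=23.9192 ⇒ V=23.9192 continue | (k=3,j=3): S=183.1743, (K−S)⁺=0.0000, hold=6.9380 ⇒ V=6.9380 continue  boundary S*=102.9256
step 2: (k=2,j=0): S=89.1124, (K−S)⁺=66.7776, hold=64.3252 ⇒ V=66.7776 exercise | (k=2,j=1): S=118.8800, (K−S)⁺=37.0100, hold=37.2853 ⇒ V=37.2853 continue | (k=2,j=2): S=158.5913, (K−S)⁺=0.0000, hold=14.8634 ⇒ V=14.8634 continue  boundary S*=89.1124
step 1: (k=1,j=0): S=102.9256, (K−S)⁺=52.9644, hold=50.6527 ⇒ V=52.9644 exercise | (k=1,j=1): S=137.3074, (K−S)⁺=18.5826, hold=25.2383 ⇒ V=25.2383 continue  boundary S*=102.9256
step 0: (k=0,j=0): S=118.8800, (K−S)⁺=37.0100, hold=37.9595 ⇒ V=37.9595 continue  boundary S*=-

price = 37.9595
boundary = - 102.9256 89.1124 102.9256 118.8800 102.9256 118.8800 137.3074
tree:
37.9595
52.9644 25.2383
66.7776 37.2853 14.8634
78.7370 52.9644 23.9192 6.9380
89.0913 66.7776 37.0100 12.5376 1.9682
98.0561 78.7370 52.9644 22.0048 4.1599 0.0000
105.8177 89.0913 66.7776 37.0100 8.7921 0.0000 0.0000
112.5377 98.0561 78.7370 52.9644 18.5826 0.0000 0.0000 0.0000
118.3558 105.8177 89.0913 66.7776 37.0100 0.0000 0.0000 0.0000 0.0000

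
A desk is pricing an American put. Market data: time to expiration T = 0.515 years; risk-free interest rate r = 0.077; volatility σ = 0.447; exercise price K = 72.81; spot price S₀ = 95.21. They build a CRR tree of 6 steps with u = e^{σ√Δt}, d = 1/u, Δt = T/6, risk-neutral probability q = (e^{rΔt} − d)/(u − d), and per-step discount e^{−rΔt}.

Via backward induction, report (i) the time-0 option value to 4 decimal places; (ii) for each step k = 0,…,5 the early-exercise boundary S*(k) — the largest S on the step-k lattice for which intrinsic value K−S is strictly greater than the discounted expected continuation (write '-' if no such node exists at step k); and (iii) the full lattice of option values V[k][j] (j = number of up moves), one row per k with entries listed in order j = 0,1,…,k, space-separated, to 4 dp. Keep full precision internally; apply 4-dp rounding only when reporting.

params: Δt=0.08583 u=1.13992 d=0.87725 q=0.49255 e^(-rΔt)=0.99341
t_6 payoffs: 29.4156 16.4224 0.0000 0.0000 0.0000 0.0000 0.0000
t_5: node(5,0) S=49.4662 payoff=23.3438 vs cont=22.8642 → 23.3438 [stop]  node(5,1) S=64.2774 payoff=8.5326 vs cont=8.2786 → 8.5326 [stop]  node(5,2) S=83.5233 payoff=0.0000 vs cont=0.0000 → 0.0000 [wait]  node(5,3) S=108.5319 payoff=0.0000 vs cont=0.0000 → 0.0000 [wait]  node(5,4) S=141.0285 payoff=0.0000 vs cont=0.0000 → 0.0000 [wait]  node(5,5) S=183.2553 payoff=0.0000 vs cont=0.0000 → 0.0000 [wait]  ⇒ S*(5)=64.2774
t_4: node(4,0) S=56.3876 payoff=16.4224 vs cont=15.9428 → 16.4224 [stop]  node(4,1) S=73.2711 payoff=0.0000 vs cont=4.3013 → 4.3013 [wait]  node(4,2) S=95.2100 payoff=0.0000 vs cont=0.0000 → 0.0000 [wait]  node(4,3) S=123.7178 payoff=0.0000 vs cont=0.0000 → 0.0000 [wait]  node(4,4) S=160.7614 payoff=0.0000 vs cont=0.0000 → 0.0000 [wait]  ⇒ S*(4)=56.3876
t_3: node(3,0) S=64.2774 payoff=8.5326 vs cont=10.3833 → 10.3833 [wait]  node(3,1) S=83.5233 payoff=0.0000 vs cont=2.1683 → 2.1683 [wait]  node(3,2) S=108.5319 payoff=0.0000 vs cont=0.0000 → 0.0000 [wait]  node(3,3) S=141.0285 payoff=0.0000 vs cont=0.0000 → 0.0000 [wait]  ⇒ S*(3)=-
t_2: node(2,0) S=73.2711 payoff=0.0000 vs cont=6.2953 → 6.2953 [wait]  node(2,1) S=95.2100 payoff=0.0000 vs cont=1.0931 → 1.0931 [wait]  node(2,2) S=123.7178 payoff=0.0000 vs cont=0.0000 → 0.0000 [wait]  ⇒ S*(2)=-
t_1: node(1,0) S=83.5233 payoff=0.0000 vs cont=3.7083 → 3.7083 [wait]  node(1,1) S=108.5319 payoff=0.0000 vs cont=0.5510 → 0.5510 [wait]  ⇒ S*(1)=-
t_0: node(0,0) S=95.2100 payoff=0.0000 vs cont=2.1390 → 2.1390 [wait]  ⇒ S*(0)=-

price = 2.1390
boundary = - - - - 56.3876 64.2774
tree:
2.1390
3.7083 0.5510
6.2953 1.0931 0.0000
10.3833 2.1683 0.0000 0.0000
16.4224 4.3013 0.0000 0.0000 0.0000
23.3438 8.5326 0.0000 0.0000 0.0000 0.0000
29.4156 16.4224 0.0000 0.0000 0.0000 0.0000 0.0000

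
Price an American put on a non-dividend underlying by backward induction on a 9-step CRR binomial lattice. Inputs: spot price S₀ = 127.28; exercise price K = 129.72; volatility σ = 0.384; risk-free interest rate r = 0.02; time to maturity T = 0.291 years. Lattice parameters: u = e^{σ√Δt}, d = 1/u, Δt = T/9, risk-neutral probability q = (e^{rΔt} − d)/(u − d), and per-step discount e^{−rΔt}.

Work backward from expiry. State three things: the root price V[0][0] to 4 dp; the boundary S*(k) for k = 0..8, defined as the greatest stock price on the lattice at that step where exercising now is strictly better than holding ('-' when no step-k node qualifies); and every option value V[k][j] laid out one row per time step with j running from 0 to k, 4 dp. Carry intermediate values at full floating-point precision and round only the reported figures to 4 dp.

price = 11.7501
boundary = - - - - - 90.1203 96.5628 103.4660 110.8626
tree:
11.7501
15.9479 7.3513
21.0293 10.6254 3.9180
26.8654 14.9200 6.1232 1.6041
33.1808 20.2598 9.3246 2.7649 0.3856
39.5997 26.4746 13.7512 4.6818 0.7527 0.0000
45.6125 33.1572 19.4824 7.7426 1.4694 0.0000 0.0000
51.2240 39.5997 26.2540 12.3873 2.8685 0.0000 0.0000 0.0000
56.4612 45.6125 33.1572 18.8574 5.5998 0.0000 0.0000 0.0000 0.0000
61.3489 51.2240 39.5997 26.2540 10.9320 0.0000 0.0000 0.0000 0.0000 0.0000

Δt=0.03233  u=1.07149  d=0.93328  q=0.48743  discount=0.99935
step 9 (expiry): payoffs max(K−S,0) = 61.3489 51.2240 39.5997 26.2540 10.9320 0.0000 0.0000 0.0000 0.0000 0.0000
step 8: (k=8,j=0): S=73.2588, (K−S)⁺=56.4612, hold=56.3773 ⇒ V=56.4612 exercise | (k=8,j=1): S=84.1075, (K−S)⁺=45.6125, hold=45.5286 ⇒ V=45.6125 exercise | (k=8,j=2): S=96.5628, (K−S)⁺=33.1572, hold=33.0733 ⇒ V=33.1572 exercise | (k=8,j=3): S=110.8626, (K−S)⁺=18.8574, hold=18.7735 ⇒ V=18.8574 exercise | (k=8,j=4): S=127.2800, (K−S)⁺=2.4400, hold=5.5998 ⇒ V=5.5998 continue | (k=8,j=5): S=146.1286, (K−S)⁺=0.0000, hold=0.0000 ⇒ V=0.0000 continue | (k=8,j=6): S=167.7685, (K−S)⁺=0.0000, hold=0.0000 ⇒ V=0.0000 continue | (k=8,j=7): S=192.6129, (K−S)⁺=0.0000, hold=0.0000 ⇒ V=0.0000 continue | (k=8,j=8): S=221.1365, (K−S)⁺=0.0000, hold=0.0000 ⇒ V=0.0000 continue  boundary S*=110.8626
step 7: (k=7,j=0): S=78.4960, (K−S)⁺=51.2240, hold=51.1402 ⇒ V=51.2240 exercise | (k=7,j=1): S=90.1203, (K−S)⁺=39.5997, hold=39.5159 ⇒ V=39.5997 exercise | (k=7,j=2): S=103.4660, (K−S)⁺=26.2540, hold=26.1702 ⇒ V=26.2540 exercise | (k=7,j=3): S=118.7880, (K−S)⁺=10.9320, hold=12.3873 ⇒ V=12.3873 continue | (k=7,j=4): S=136.3791, (K−S)⁺=0.0000, hold=2.8685 ⇒ V=2.8685 continue | (k=7,j=5): S=156.5751, (K−S)⁺=0.0000, hold=0.0000 ⇒ V=0.0000 continue | (k=7,j=6): S=179.7620, (K−S)⁺=0.0000, hold=0.0000 ⇒ V=0.0000 continue | (k=7,j=7): S=206.3825, (K−S)⁺=0.0000, hold=0.0000 ⇒ V=0.0000 continue  boundary S*=103.4660
step 6: (k=6,j=0): S=84.1075, (K−S)⁺=45.6125, hold=45.5286 ⇒ V=45.6125 exercise | (k=6,j=1): S=96.5628, (K−S)⁺=33.1572, hold=33.0733 ⇒ V=33.1572 exercise | (k=6,j=2): S=110.8626, (K−S)⁺=18.8574, hold=19.4824 ⇒ V=19.4824 continue | (k=6,j=3): S=127.2800, (K−S)⁺=2.4400, hold=7.7426 ⇒ V=7.7426 continue | (k=6,j=4): S=146.1286, (K−S)⁺=0.0000, hold=1.4694 ⇒ V=1.4694 continue | (k=6,j=5): S=167.7685, (K−S)⁺=0.0000, hold=0.0000 ⇒ V=0.0000 continue | (k=6,j=6): S=192.6129, (K−S)⁺=0.0000, hold=0.0000 ⇒ V=0.0000 continue  boundary S*=96.5628
step 5: (k=5,j=0): S=90.1203, (K−S)⁺=39.5997, hold=39.5159 ⇒ V=39.5997 exercise | (k=5,j=1): S=103.4660, (K−S)⁺=26.2540, hold=26.4746 ⇒ V=26.4746 continue | (k=5,j=2): S=118.7880, (K−S)⁺=10.9320, hold=13.7512 ⇒ V=13.7512 continue | (k=5,j=3): S=136.3791, (K−S)⁺=0.0000, hold=4.6818 ⇒ V=4.6818 continue | (k=5,j=4): S=156.5751, (K−S)⁺=0.0000, hold=0.7527 ⇒ V=0.7527 continue | (k=5,j=5): S=179.7620, (K−S)⁺=0.0000, hold=0.0000 ⇒ V=0.0000 continue  boundary S*=90.1203
step 4: (k=4,j=0): S=96.5628, (K−S)⁺=33.1572, hold=33.1808 ⇒ V=33.1808 continue | (k=4,j=1): S=110.8626, (K−S)⁺=18.8574, hold=20.2598 ⇒ V=20.2598 continue | (k=4,j=2): S=127.2800, (K−S)⁺=2.4400, hold=9.3246 ⇒ V=9.3246 continue | (k=4,j=3): S=146.1286, (K−S)⁺=0.0000, hold=2.7649 ⇒ V=2.7649 continue | (k=4,j=4): S=167.7685, (K−S)⁺=0.0000, hold=0.3856 ⇒ V=0.3856 continue  boundary S*=-
step 3: (k=3,j=0): S=103.4660, (K−S)⁺=26.2540, hold=26.8654 ⇒ V=26.8654 continue | (k=3,j=1): S=118.7880, (K−S)⁺=10.9320, hold=14.9200 ⇒ V=14.9200 continue | (k=3,j=2): S=136.3791, (K−S)⁺=0.0000, hold=6.1232 ⇒ V=6.1232 continue | (k=3,j=3): S=156.5751, (K−S)⁺=0.0000, hold=1.6041 ⇒ V=1.6041 continue  boundary S*=-
step 2: (k=2,j=0): S=110.8626, (K−S)⁺=18.8574, hold=21.0293 ⇒ V=21.0293 continue | (k=2,j=1): S=127.2800, (K−S)⁺=2.4400, hold=10.6254 ⇒ V=10.6254 continue | (k=2,j=2): S=146.1286, (K−S)⁺=0.0000, hold=3.9180 ⇒ V=3.9180 continue  boundary S*=-
step 1: (k=1,j=0): S=118.7880, (K−S)⁺=10.9320, hold=15.9479 ⇒ V=15.9479 continue | (k=1,j=1): S=136.3791, (K−S)⁺=0.0000, hold=7.3513 ⇒ V=7.3513 continue  boundary S*=-
step 0: (k=0,j=0): S=127.2800, (K−S)⁺=2.4400, hold=11.7501 ⇒ V=11.7501 continue  boundary S*=-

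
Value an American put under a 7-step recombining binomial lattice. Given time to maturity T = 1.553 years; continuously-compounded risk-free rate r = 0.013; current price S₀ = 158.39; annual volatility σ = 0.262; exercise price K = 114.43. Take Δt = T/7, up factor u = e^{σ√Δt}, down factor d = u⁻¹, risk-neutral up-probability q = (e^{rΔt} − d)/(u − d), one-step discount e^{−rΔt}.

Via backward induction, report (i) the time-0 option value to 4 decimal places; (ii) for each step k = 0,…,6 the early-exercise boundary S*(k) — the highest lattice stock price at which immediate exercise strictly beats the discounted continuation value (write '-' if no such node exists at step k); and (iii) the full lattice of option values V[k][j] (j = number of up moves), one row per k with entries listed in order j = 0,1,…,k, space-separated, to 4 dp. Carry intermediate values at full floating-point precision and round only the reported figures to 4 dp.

Δt=0.22186, u=1.13134, d=0.88390, q=0.48086, disc=e^(-rΔt)=0.99712
k=7 terminal: V=max(K-S,0) → 47.6626 28.9718 5.0486 0.0000 0.0000 0.0000 0.0000 0.0000
k=6: j=0 S=75.5369 intr=38.8931 cont=38.5635 V=38.8931[EX]; j=1 S=96.6827 intr=17.7473 cont=17.4178 V=17.7473[EX]; j=2 S=123.7480 intr=0.0000 cont=2.6134 V=2.6134[hold]; j=3 S=158.3900 intr=0.0000 cont=0.0000 V=0.0000[hold]; j=4 S=202.7297 intr=0.0000 cont=0.0000 V=0.0000[hold]; j=5 S=259.4817 intr=0.0000 cont=0.0000 V=0.0000[hold]; j=6 S=332.1210 intr=0.0000 cont=0.0000 V=0.0000[hold]  S*(6)=96.6827
k=5: j=0 S=85.4582 intr=28.9718 cont=28.6422 V=28.9718[EX]; j=1 S=109.3814 intr=5.0486 cont=10.4399 V=10.4399[hold]; j=2 S=140.0016 intr=0.0000 cont=1.3528 V=1.3528[hold]; j=3 S=179.1936 intr=0.0000 cont=0.0000 V=0.0000[hold]; j=4 S=229.3570 intr=0.0000 cont=0.0000 V=0.0000[hold]; j=5 S=293.5632 intr=0.0000 cont=0.0000 V=0.0000[hold]  S*(5)=85.4582
k=4: j=0 S=96.6827 intr=17.7473 cont=20.0027 V=20.0027[hold]; j=1 S=123.7480 intr=0.0000 cont=6.0528 V=6.0528[hold]; j=2 S=158.3900 intr=0.0000 cont=0.7003 V=0.7003[hold]; j=3 S=202.7297 intr=0.0000 cont=0.0000 V=0.0000[hold]; j=4 S=259.4817 intr=0.0000 cont=0.0000 V=0.0000[hold]  S*(4)=-
k=3: j=0 S=109.3814 intr=5.0486 cont=13.2565 V=13.2565[hold]; j=1 S=140.0016 intr=0.0000 cont=3.4689 V=3.4689[hold]; j=2 S=179.1936 intr=0.0000 cont=0.3625 V=0.3625[hold]; j=3 S=229.3570 intr=0.0000 cont=0.0000 V=0.0000[hold]  S*(3)=-
k=2: j=0 S=123.7480 intr=0.0000 cont=8.5254 V=8.5254[hold]; j=1 S=158.3900 intr=0.0000 cont=1.9695 V=1.9695[hold]; j=2 S=202.7297 intr=0.0000 cont=0.1876 V=0.1876[hold]  S*(2)=-
k=1: j=0 S=140.0016 intr=0.0000 cont=5.3575 V=5.3575[hold]; j=1 S=179.1936 intr=0.0000 cont=1.1095 V=1.1095[hold]  S*(1)=-
k=0: j=0 S=158.3900 intr=0.0000 cont=3.3052 V=3.3052[hold]  S*(0)=-

price = 3.3052
boundary = - - - - - 85.4582 96.6827
tree:
3.3052
5.3575 1.1095
8.5254 1.9695 0.1876
13.2565 3.4689 0.3625 0.0000
20.0027 6.0528 0.7003 0.0000 0.0000
28.9718 10.4399 1.3528 0.0000 0.0000 0.0000
38.8931 17.7473 2.6134 0.0000 0.0000 0.0000 0.0000
47.6626 28.9718 5.0486 0.0000 0.0000 0.0000 0.0000 0.0000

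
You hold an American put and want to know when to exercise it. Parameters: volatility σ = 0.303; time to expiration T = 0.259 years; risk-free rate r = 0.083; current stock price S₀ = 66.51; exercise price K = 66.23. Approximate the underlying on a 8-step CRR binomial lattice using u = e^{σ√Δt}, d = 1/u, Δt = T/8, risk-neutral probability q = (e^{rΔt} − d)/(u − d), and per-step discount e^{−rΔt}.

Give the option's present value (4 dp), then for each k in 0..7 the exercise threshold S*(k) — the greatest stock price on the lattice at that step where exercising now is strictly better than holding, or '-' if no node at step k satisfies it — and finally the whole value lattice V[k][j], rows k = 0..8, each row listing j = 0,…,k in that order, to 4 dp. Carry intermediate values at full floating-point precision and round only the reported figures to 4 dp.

Δt=0.03238, u=1.05603, d=0.94694, q=0.51104, disc=e^(-rΔt)=0.99732
k=8 terminal: V=max(K-S,0) → 23.2300 18.2762 12.7517 6.5907 0.0000 0.0000 0.0000 0.0000 0.0000
k=7: j=0 S=45.4094 intr=20.8206 cont=20.6428 V=20.8206[EX]; j=1 S=50.6408 intr=15.5892 cont=15.4115 V=15.5892[EX]; j=2 S=56.4749 intr=9.7551 cont=9.5774 V=9.7551[EX]; j=3 S=62.9810 intr=3.2490 cont=3.2140 V=3.2490[EX]; j=4 S=70.2367 intr=0.0000 cont=0.0000 V=0.0000[hold]; j=5 S=78.3283 intr=0.0000 cont=0.0000 V=0.0000[hold]; j=6 S=87.3521 intr=0.0000 cont=0.0000 V=0.0000[hold]; j=7 S=97.4155 intr=0.0000 cont=0.0000 V=0.0000[hold]  S*(7)=62.9810
k=6: j=0 S=47.9538 intr=18.2762 cont=18.0984 V=18.2762[EX]; j=1 S=53.4783 intr=12.7517 cont=12.5739 V=12.7517[EX]; j=2 S=59.6393 intr=6.5907 cont=6.4130 V=6.5907[EX]; j=3 S=66.5100 intr=0.0000 cont=1.5844 V=1.5844[hold]; j=4 S=74.1723 intr=0.0000 cont=0.0000 V=0.0000[hold]; j=5 S=82.7172 intr=0.0000 cont=0.0000 V=0.0000[hold]; j=6 S=92.2467 intr=0.0000 cont=0.0000 V=0.0000[hold]  S*(6)=59.6393
k=5: j=0 S=50.6408 intr=15.5892 cont=15.4115 V=15.5892[EX]; j=1 S=56.4749 intr=9.7551 cont=9.5774 V=9.7551[EX]; j=2 S=62.9810 intr=3.2490 cont=4.0215 V=4.0215[hold]; j=3 S=70.2367 intr=0.0000 cont=0.7726 V=0.7726[hold]; j=4 S=78.3283 intr=0.0000 cont=0.0000 V=0.0000[hold]; j=5 S=87.3521 intr=0.0000 cont=0.0000 V=0.0000[hold]  S*(5)=56.4749
k=4: j=0 S=53.4783 intr=12.7517 cont=12.5739 V=12.7517[EX]; j=1 S=59.6393 intr=6.5907 cont=6.8067 V=6.8067[hold]; j=2 S=66.5100 intr=0.0000 cont=2.3548 V=2.3548[hold]; j=3 S=74.1723 intr=0.0000 cont=0.3768 V=0.3768[hold]; j=4 S=82.7172 intr=0.0000 cont=0.0000 V=0.0000[hold]  S*(4)=53.4783
k=3: j=0 S=56.4749 intr=9.7551 cont=9.6875 V=9.7551[EX]; j=1 S=62.9810 intr=3.2490 cont=4.5195 V=4.5195[hold]; j=2 S=70.2367 intr=0.0000 cont=1.3404 V=1.3404[hold]; j=3 S=78.3283 intr=0.0000 cont=0.1837 V=0.1837[hold]  S*(3)=56.4749
k=2: j=0 S=59.6393 intr=6.5907 cont=7.0605 V=7.0605[hold]; j=1 S=66.5100 intr=0.0000 cont=2.8871 V=2.8871[hold]; j=2 S=74.1723 intr=0.0000 cont=0.7473 V=0.7473[hold]  S*(2)=-
k=1: j=0 S=62.9810 intr=3.2490 cont=4.9145 V=4.9145[hold]; j=1 S=70.2367 intr=0.0000 cont=1.7887 V=1.7887[hold]  S*(1)=-
k=0: j=0 S=66.5100 intr=0.0000 cont=3.3082 V=3.3082[hold]  S*(0)=-

price = 3.3082
boundary = - - - 56.4749 53.4783 56.4749 59.6393 62.9810
tree:
3.3082
4.9145 1.7887
7.0605 2.8871 0.7473
9.7551 4.5195 1.3404 0.1837
12.7517 6.8067 2.3548 0.3768 0.0000
15.5892 9.7551 4.0215 0.7726 0.0000 0.0000
18.2762 12.7517 6.5907 1.5844 0.0000 0.0000 0.0000
20.8206 15.5892 9.7551 3.2490 0.0000 0.0000 0.0000 0.0000
23.2300 18.2762 12.7517 6.5907 0.0000 0.0000 0.0000 0.0000 0.0000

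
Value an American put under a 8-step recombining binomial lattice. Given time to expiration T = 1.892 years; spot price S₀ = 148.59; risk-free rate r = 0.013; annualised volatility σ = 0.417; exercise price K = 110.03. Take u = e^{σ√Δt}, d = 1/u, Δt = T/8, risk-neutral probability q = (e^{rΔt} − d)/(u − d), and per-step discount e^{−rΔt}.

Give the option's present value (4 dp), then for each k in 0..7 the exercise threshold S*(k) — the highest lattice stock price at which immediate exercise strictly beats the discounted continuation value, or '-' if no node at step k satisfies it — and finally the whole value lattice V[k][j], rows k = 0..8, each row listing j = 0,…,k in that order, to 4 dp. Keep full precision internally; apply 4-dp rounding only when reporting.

price = 13.1783
boundary = - - - - - 53.9053 66.0242 80.8676
tree:
13.1783
18.6867 6.7225
25.8521 10.2993 2.5182
34.7350 15.4724 4.2225 0.5104
45.0737 22.6855 7.0067 0.9429 0.0000
56.1247 32.2475 11.4776 1.7419 0.0000 0.0000
66.0191 44.0058 18.4946 3.2180 0.0000 0.0000 0.0000
74.0974 56.1247 29.1624 5.9447 0.0000 0.0000 0.0000 0.0000
80.6929 66.0191 44.0058 10.9819 0.0000 0.0000 0.0000 0.0000 0.0000

Δt=0.23650  u=1.22482  d=0.81645  q=0.45702  discount=0.99693
step 8 (expiry): payoffs max(K−S,0) = 80.6929 66.0191 44.0058 10.9819 0.0000 0.0000 0.0000 0.0000 0.0000
step 7: (k=7,j=0): S=35.9326, (K−S)⁺=74.0974, hold=73.7597 ⇒ V=74.0974 exercise | (k=7,j=1): S=53.9053, (K−S)⁺=56.1247, hold=55.7869 ⇒ V=56.1247 exercise | (k=7,j=2): S=80.8676, (K−S)⁺=29.1624, hold=28.8246 ⇒ V=29.1624 exercise | (k=7,j=3): S=121.3160, (K−S)⁺=0.0000, hold=5.9447 ⇒ V=5.9447 continue | (k=7,j=4): S=181.9957, (K−S)⁺=0.0000, hold=0.0000 ⇒ V=0.0000 continue | (k=7,j=5): S=273.0263, (K−S)⁺=0.0000, hold=0.0000 ⇒ V=0.0000 continue | (k=7,j=6): S=409.5884, (K−S)⁺=0.0000, hold=0.0000 ⇒ V=0.0000 continue | (k=7,j=7): S=614.4561, (K−S)⁺=0.0000, hold=0.0000 ⇒ V=0.0000 continue  boundary S*=80.8676
step 6: (k=6,j=0): S=44.0109, (K−S)⁺=66.0191, hold=65.6814 ⇒ V=66.0191 exercise | (k=6,j=1): S=66.0242, (K−S)⁺=44.0058, hold=43.6680 ⇒ V=44.0058 exercise | (k=6,j=2): S=99.0481, (K−S)⁺=10.9819, hold=18.4946 ⇒ V=18.4946 continue | (k=6,j=3): S=148.5900, (K−S)⁺=0.0000, hold=3.2180 ⇒ V=3.2180 continue | (k=6,j=4): S=222.9117, (K−S)⁺=0.0000, hold=0.0000 ⇒ V=0.0000 continue | (k=6,j=5): S=334.4075, (K−S)⁺=0.0000, hold=0.0000 ⇒ V=0.0000 continue | (k=6,j=6): S=501.6713, (K−S)⁺=0.0000, hold=0.0000 ⇒ V=0.0000 continue  boundary S*=66.0242
step 5: (k=5,j=0): S=53.9053, (K−S)⁺=56.1247, hold=55.7869 ⇒ V=56.1247 exercise | (k=5,j=1): S=80.8676, (K−S)⁺=29.1624, hold=32.2475 ⇒ V=32.2475 continue | (k=5,j=2): S=121.3160, (K−S)⁺=0.0000, hold=11.4776 ⇒ V=11.4776 continue | (k=5,j=3): S=181.9957, (K−S)⁺=0.0000, hold=1.7419 ⇒ V=1.7419 continue | (k=5,j=4): S=273.0263, (K−S)⁺=0.0000, hold=0.0000 ⇒ V=0.0000 continue | (k=5,j=5): S=409.5884, (K−S)⁺=0.0000, hold=0.0000 ⇒ V=0.0000 continue  boundary S*=53.9053
step 4: (k=4,j=0): S=66.0242, (K−S)⁺=44.0058, hold=45.0737 ⇒ V=45.0737 continue | (k=4,j=1): S=99.0481, (K−S)⁺=10.9819, hold=22.6855 ⇒ V=22.6855 continue | (k=4,j=2): S=148.5900, (K−S)⁺=0.0000, hold=7.0067 ⇒ V=7.0067 continue | (k=4,j=3): S=222.9117, (K−S)⁺=0.0000, hold=0.9429 ⇒ V=0.9429 continue | (k=4,j=4): S=334.4075, (K−S)⁺=0.0000, hold=0.0000 ⇒ V=0.0000 continue  boundary S*=-
step 3: (k=3,j=0): S=80.8676, (K−S)⁺=29.1624, hold=34.7350 ⇒ V=34.7350 continue | (k=3,j=1): S=121.3160, (K−S)⁺=0.0000, hold=15.4724 ⇒ V=15.4724 continue | (k=3,j=2): S=181.9957, (K−S)⁺=0.0000, hold=4.2225 ⇒ V=4.2225 continue | (k=3,j=3): S=273.0263, (K−S)⁺=0.0000, hold=0.5104 ⇒ V=0.5104 continue  boundary S*=-
step 2: (k=2,j=0): S=99.0481, (K−S)⁺=10.9819, hold=25.8521 ⇒ V=25.8521 continue | (k=2,j=1): S=148.5900, (K−S)⁺=0.0000, hold=10.2993 ⇒ V=10.2993 continue | (k=2,j=2): S=222.9117, (K−S)⁺=0.0000, hold=2.5182 ⇒ V=2.5182 continue  boundary S*=-
step 1: (k=1,j=0): S=121.3160, (K−S)⁺=0.0000, hold=18.6867 ⇒ V=18.6867 continue | (k=1,j=1): S=181.9957, (K−S)⁺=0.0000, hold=6.7225 ⇒ V=6.7225 continue  boundary S*=-
step 0: (k=0,j=0): S=148.5900, (K−S)⁺=0.0000, hold=13.1783 ⇒ V=13.1783 continue  boundary S*=-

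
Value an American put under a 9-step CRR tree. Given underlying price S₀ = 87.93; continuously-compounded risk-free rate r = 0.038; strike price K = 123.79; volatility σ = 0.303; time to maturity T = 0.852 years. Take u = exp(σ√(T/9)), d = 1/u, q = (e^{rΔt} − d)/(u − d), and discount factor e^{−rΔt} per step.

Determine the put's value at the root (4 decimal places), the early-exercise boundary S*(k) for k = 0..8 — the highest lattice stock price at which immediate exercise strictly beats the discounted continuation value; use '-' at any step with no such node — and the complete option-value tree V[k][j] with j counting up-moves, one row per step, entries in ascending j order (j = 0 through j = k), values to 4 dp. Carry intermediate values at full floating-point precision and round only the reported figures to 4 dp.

price = 35.9674
boundary = - 80.1031 87.9300 80.1031 87.9300 80.1031 87.9300 96.5217 105.9529
tree:
35.9674
43.6869 28.3850
50.8172 35.8600 20.9959
57.3127 43.6869 27.9166 14.1164
63.2301 50.8172 35.8600 20.0483 8.1917
68.6207 57.3127 43.6869 27.4176 12.7061 3.6643
73.5315 63.2301 50.8172 35.8600 19.0387 6.3639 0.9478
78.0052 68.6207 57.3127 43.6869 27.2683 10.8150 1.8874 0.0000
82.0806 73.5315 63.2301 50.8172 35.8600 17.8371 3.7585 0.0000 0.0000
85.7933 78.0052 68.6207 57.3127 43.6869 27.2683 7.4843 0.0000 0.0000 0.0000

Δt=0.09467  u=1.09771  d=0.91099  q=0.49601  discount=0.99641
step 9 (expiry): payoffs max(K−S,0) = 85.7933 78.0052 68.6207 57.3127 43.6869 27.2683 7.4843 0.0000 0.0000 0.0000
step 8: (k=8,j=0): S=41.7094, (K−S)⁺=82.0806, hold=81.6361 ⇒ V=82.0806 exercise | (k=8,j=1): S=50.2585, (K−S)⁺=73.5315, hold=73.0870 ⇒ V=73.5315 exercise | (k=8,j=2): S=60.5599, (K−S)⁺=63.2301, hold=62.7856 ⇒ V=63.2301 exercise | (k=8,j=3): S=72.9728, (K−S)⁺=50.8172, hold=50.3726 ⇒ V=50.8172 exercise | (k=8,j=4): S=87.9300, (K−S)⁺=35.8600, hold=35.4155 ⇒ V=35.8600 exercise | (k=8,j=5): S=105.9529, (K−S)⁺=17.8371, hold=17.3926 ⇒ V=17.8371 exercise | (k=8,j=6): S=127.6700, (K−S)⁺=0.0000, hold=3.7585 ⇒ V=3.7585 continue | (k=8,j=7): S=153.8383, (K−S)⁺=0.0000, hold=0.0000 ⇒ V=0.0000 continue | (k=8,j=8): S=185.3704, (K−S)⁺=0.0000, hold=0.0000 ⇒ V=0.0000 continue  boundary S*=105.9529
step 7: (k=7,j=0): S=45.7848, (K−S)⁺=78.0052, hold=77.5607 ⇒ V=78.0052 exercise | (k=7,j=1): S=55.1693, (K−S)⁺=68.6207, hold=68.1762 ⇒ V=68.6207 exercise | (k=7,j=2): S=66.4773, (K−S)⁺=57.3127, hold=56.8682 ⇒ V=57.3127 exercise | (k=7,j=3): S=80.1031, (K−S)⁺=43.6869, hold=43.2424 ⇒ V=43.6869 exercise | (k=7,j=4): S=96.5217, (K−S)⁺=27.2683, hold=26.8238 ⇒ V=27.2683 exercise | (k=7,j=5): S=116.3057, (K−S)⁺=7.4843, hold=10.8150 ⇒ V=10.8150 continue | (k=7,j=6): S=140.1447, (K−S)⁺=0.0000, hold=1.8874 ⇒ V=1.8874 continue | (k=7,j=7): S=168.8700, (K−S)⁺=0.0000, hold=0.0000 ⇒ V=0.0000 continue  boundary S*=96.5217
step 6: (k=6,j=0): S=50.2585, (K−S)⁺=73.5315, hold=73.0870 ⇒ V=73.5315 exercise | (k=6,j=1): S=60.5599, (K−S)⁺=63.2301, hold=62.7856 ⇒ V=63.2301 exercise | (k=6,j=2): S=72.9728, (K−S)⁺=50.8172, hold=50.3726 ⇒ V=50.8172 exercise | (k=6,j=3): S=87.9300, (K−S)⁺=35.8600, hold=35.4155 ⇒ V=35.8600 exercise | (k=6,j=4): S=105.9529, (K−S)⁺=17.8371, hold=19.0387 ⇒ V=19.0387 continue | (k=6,j=5): S=127.6700, (K−S)⁺=0.0000, hold=6.3639 ⇒ V=6.3639 continue | (k=6,j=6): S=153.8383, (K−S)⁺=0.0000, hold=0.9478 ⇒ V=0.9478 continue  boundary S*=87.9300
step 5: (k=5,j=0): S=55.1693, (K−S)⁺=68.6207, hold=68.1762 ⇒ V=68.6207 exercise | (k=5,j=1): S=66.4773, (K−S)⁺=57.3127, hold=56.8682 ⇒ V=57.3127 exercise | (k=5,j=2): S=80.1031, (K−S)⁺=43.6869, hold=43.2424 ⇒ V=43.6869 exercise | (k=5,j=3): S=96.5217, (K−S)⁺=27.2683, hold=27.4176 ⇒ V=27.4176 continue | (k=5,j=4): S=116.3057, (K−S)⁺=7.4843, hold=12.7061 ⇒ V=12.7061 continue | (k=5,j=5): S=140.1447, (K−S)⁺=0.0000, hold=3.6643 ⇒ V=3.6643 continue  boundary S*=80.1031
step 4: (k=4,j=0): S=60.5599, (K−S)⁺=63.2301, hold=62.7856 ⇒ V=63.2301 exercise | (k=4,j=1): S=72.9728, (K−S)⁺=50.8172, hold=50.3726 ⇒ V=50.8172 exercise | (k=4,j=2): S=87.9300, (K−S)⁺=35.8600, hold=35.4893 ⇒ V=35.8600 exercise | (k=4,j=3): S=105.9529, (K−S)⁺=17.8371, hold=20.0483 ⇒ V=20.0483 continue | (k=4,j=4): S=127.6700, (K−S)⁺=0.0000, hold=8.1917 ⇒ V=8.1917 continue  boundary S*=87.9300
step 3: (k=3,j=0): S=66.4773, (K−S)⁺=57.3127, hold=56.8682 ⇒ V=57.3127 exercise | (k=3,j=1): S=80.1031, (K−S)⁺=43.6869, hold=43.2424 ⇒ V=43.6869 exercise | (k=3,j=2): S=96.5217, (K−S)⁺=27.2683, hold=27.9166 ⇒ V=27.9166 continue | (k=3,j=3): S=116.3057, (K−S)⁺=7.4843, hold=14.1164 ⇒ V=14.1164 continue  boundary S*=80.1031
step 2: (k=2,j=0): S=72.9728, (K−S)⁺=50.8172, hold=50.3726 ⇒ V=50.8172 exercise | (k=2,j=1): S=87.9300, (K−S)⁺=35.8600, hold=35.7359 ⇒ V=35.8600 exercise | (k=2,j=2): S=105.9529, (K−S)⁺=17.8371, hold=20.9959 ⇒ V=20.9959 continue  boundary S*=87.9300
step 1: (k=1,j=0): S=80.1031, (K−S)⁺=43.6869, hold=43.2424 ⇒ V=43.6869 exercise | (k=1,j=1): S=96.5217, (K−S)⁺=27.2683, hold=28.3850 ⇒ V=28.3850 continue  boundary S*=80.1031
step 0: (k=0,j=0): S=87.9300, (K−S)⁺=35.8600, hold=35.9674 ⇒ V=35.9674 continue  boundary S*=-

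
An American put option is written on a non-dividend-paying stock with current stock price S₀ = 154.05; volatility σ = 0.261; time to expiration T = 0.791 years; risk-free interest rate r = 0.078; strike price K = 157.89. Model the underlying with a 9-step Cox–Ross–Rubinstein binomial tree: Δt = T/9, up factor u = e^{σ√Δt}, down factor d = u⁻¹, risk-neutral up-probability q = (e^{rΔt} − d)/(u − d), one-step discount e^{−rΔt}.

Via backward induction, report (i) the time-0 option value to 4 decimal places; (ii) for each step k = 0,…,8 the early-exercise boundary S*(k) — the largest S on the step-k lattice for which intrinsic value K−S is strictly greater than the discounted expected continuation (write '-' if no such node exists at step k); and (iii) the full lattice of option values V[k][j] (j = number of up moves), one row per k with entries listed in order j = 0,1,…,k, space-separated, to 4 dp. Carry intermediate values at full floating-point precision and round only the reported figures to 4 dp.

price = 12.7186
boundary = - - - 122.1376 131.9634 122.1376 131.9634 122.1376 131.9634
tree:
12.7186
18.5291 7.6296
26.1756 11.8557 3.9070
35.7524 17.8563 6.5834 1.5374
44.8465 25.9266 10.7907 2.8642 0.3575
53.2636 35.7524 17.0899 5.2344 0.7579 0.0000
61.0539 44.8465 25.9266 9.3210 1.6067 0.0000 0.0000
68.2642 53.2636 35.7524 15.9951 3.4063 0.0000 0.0000 0.0000
74.9376 61.0539 44.8465 25.9266 7.2216 0.0000 0.0000 0.0000 0.0000
81.1141 68.2642 53.2636 35.7524 15.3103 0.0000 0.0000 0.0000 0.0000 0.0000

Δt=0.08789, u=1.08045, d=0.92554, q=0.52507, disc=e^(-rΔt)=0.99317
k=9 terminal: V=max(K-S,0) → 81.1141 68.2642 53.2636 35.7524 15.3103 0.0000 0.0000 0.0000 0.0000 0.0000
k=8: j=0 S=82.9524 intr=74.9376 cont=73.8589 V=74.9376[EX]; j=1 S=96.8361 intr=61.0539 cont=59.9752 V=61.0539[EX]; j=2 S=113.0435 intr=44.8465 cont=43.7679 V=44.8465[EX]; j=3 S=131.9634 intr=25.9266 cont=24.8479 V=25.9266[EX]; j=4 S=154.0500 intr=3.8400 cont=7.2216 V=7.2216[hold]; j=5 S=179.8332 intr=0.0000 cont=0.0000 V=0.0000[hold]; j=6 S=209.9317 intr=0.0000 cont=0.0000 V=0.0000[hold]; j=7 S=245.0677 intr=0.0000 cont=0.0000 V=0.0000[hold]; j=8 S=286.0844 intr=0.0000 cont=0.0000 V=0.0000[hold]  S*(8)=131.9634
k=7: j=0 S=89.6258 intr=68.2642 cont=67.1855 V=68.2642[EX]; j=1 S=104.6264 intr=53.2636 cont=52.1849 V=53.2636[EX]; j=2 S=122.1376 intr=35.7524 cont=34.6737 V=35.7524[EX]; j=3 S=142.5797 intr=15.3103 cont=15.9951 V=15.9951[hold]; j=4 S=166.4431 intr=0.0000 cont=3.4063 V=3.4063[hold]; j=5 S=194.3005 intr=0.0000 cont=0.0000 V=0.0000[hold]; j=6 S=226.8204 intr=0.0000 cont=0.0000 V=0.0000[hold]; j=7 S=264.7830 intr=0.0000 cont=0.0000 V=0.0000[hold]  S*(7)=122.1376
k=6: j=0 S=96.8361 intr=61.0539 cont=59.9752 V=61.0539[EX]; j=1 S=113.0435 intr=44.8465 cont=43.7679 V=44.8465[EX]; j=2 S=131.9634 intr=25.9266 cont=25.2050 V=25.9266[EX]; j=3 S=154.0500 intr=3.8400 cont=9.3210 V=9.3210[hold]; j=4 S=179.8332 intr=0.0000 cont=1.6067 V=1.6067[hold]; j=5 S=209.9317 intr=0.0000 cont=0.0000 V=0.0000[hold]; j=6 S=245.0677 intr=0.0000 cont=0.0000 V=0.0000[hold]  S*(6)=131.9634
k=5: j=0 S=104.6264 intr=53.2636 cont=52.1849 V=53.2636[EX]; j=1 S=122.1376 intr=35.7524 cont=34.6737 V=35.7524[EX]; j=2 S=142.5797 intr=15.3103 cont=17.0899 V=17.0899[hold]; j=3 S=166.4431 intr=0.0000 cont=5.2344 V=5.2344[hold]; j=4 S=194.3005 intr=0.0000 cont=0.7579 V=0.7579[hold]; j=5 S=226.8204 intr=0.0000 cont=0.0000 V=0.0000[hold]  S*(5)=122.1376
k=4: j=0 S=113.0435 intr=44.8465 cont=43.7679 V=44.8465[EX]; j=1 S=131.9634 intr=25.9266 cont=25.7759 V=25.9266[EX]; j=2 S=154.0500 intr=3.8400 cont=10.7907 V=10.7907[hold]; j=3 S=179.8332 intr=0.0000 cont=2.8642 V=2.8642[hold]; j=4 S=209.9317 intr=0.0000 cont=0.3575 V=0.3575[hold]  S*(4)=131.9634
k=3: j=0 S=122.1376 intr=35.7524 cont=34.6737 V=35.7524[EX]; j=1 S=142.5797 intr=15.3103 cont=17.8563 V=17.8563[hold]; j=2 S=166.4431 intr=0.0000 cont=6.5834 V=6.5834[hold]; j=3 S=194.3005 intr=0.0000 cont=1.5374 V=1.5374[hold]  S*(3)=122.1376
k=2: j=0 S=131.9634 intr=25.9266 cont=26.1756 V=26.1756[hold]; j=1 S=154.0500 intr=3.8400 cont=11.8557 V=11.8557[hold]; j=2 S=179.8332 intr=0.0000 cont=3.9070 V=3.9070[hold]  S*(2)=-
k=1: j=0 S=142.5797 intr=15.3103 cont=18.5291 V=18.5291[hold]; j=1 S=166.4431 intr=0.0000 cont=7.6296 V=7.6296[hold]  S*(1)=-
k=0: j=0 S=154.0500 intr=3.8400 cont=12.7186 V=12.7186[hold]  S*(0)=-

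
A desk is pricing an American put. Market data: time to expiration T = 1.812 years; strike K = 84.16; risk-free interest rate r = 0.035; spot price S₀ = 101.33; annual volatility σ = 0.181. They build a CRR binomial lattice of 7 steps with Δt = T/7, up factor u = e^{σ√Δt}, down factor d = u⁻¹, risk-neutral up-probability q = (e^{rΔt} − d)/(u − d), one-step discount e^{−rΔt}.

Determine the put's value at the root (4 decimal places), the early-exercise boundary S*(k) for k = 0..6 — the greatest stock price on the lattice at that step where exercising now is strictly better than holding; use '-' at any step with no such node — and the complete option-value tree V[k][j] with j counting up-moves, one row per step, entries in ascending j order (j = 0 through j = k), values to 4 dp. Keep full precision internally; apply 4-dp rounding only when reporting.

price = 1.9829
boundary = - - - - 70.1072 63.9395 70.1072
tree:
1.9829
3.3873 0.7534
5.6378 1.4205 0.1661
9.0851 2.6330 0.3539 0.0000
14.0528 4.7717 0.7539 0.0000 0.0000
20.2205 8.3810 1.6062 0.0000 0.0000 0.0000
25.8457 14.0528 3.4219 0.0000 0.0000 0.0000 0.0000
30.9760 20.2205 7.2901 0.0000 0.0000 0.0000 0.0000 0.0000

Δt=0.25886, u=1.09646, d=0.91202, q=0.52634, disc=e^(-rΔt)=0.99098
k=7 terminal: V=max(K-S,0) → 30.9760 20.2205 7.2901 0.0000 0.0000 0.0000 0.0000 0.0000
k=6: j=0 S=58.3143 intr=25.8457 cont=25.0867 V=25.8457[EX]; j=1 S=70.1072 intr=14.0528 cont=13.2937 V=14.0528[EX]; j=2 S=84.2850 intr=0.0000 cont=3.4219 V=3.4219[hold]; j=3 S=101.3300 intr=0.0000 cont=0.0000 V=0.0000[hold]; j=4 S=121.8220 intr=0.0000 cont=0.0000 V=0.0000[hold]; j=5 S=146.4581 intr=0.0000 cont=0.0000 V=0.0000[hold]; j=6 S=176.0763 intr=0.0000 cont=0.0000 V=0.0000[hold]  S*(6)=70.1072
k=5: j=0 S=63.9395 intr=20.2205 cont=19.4615 V=20.2205[EX]; j=1 S=76.8699 intr=7.2901 cont=8.3810 V=8.3810[hold]; j=2 S=92.4154 intr=0.0000 cont=1.6062 V=1.6062[hold]; j=3 S=111.1046 intr=0.0000 cont=0.0000 V=0.0000[hold]; j=4 S=133.5733 intr=0.0000 cont=0.0000 V=0.0000[hold]; j=5 S=160.5858 intr=0.0000 cont=0.0000 V=0.0000[hold]  S*(5)=63.9395
k=4: j=0 S=70.1072 intr=14.0528 cont=13.8628 V=14.0528[EX]; j=1 S=84.2850 intr=0.0000 cont=4.7717 V=4.7717[hold]; j=2 S=101.3300 intr=0.0000 cont=0.7539 V=0.7539[hold]; j=3 S=121.8220 intr=0.0000 cont=0.0000 V=0.0000[hold]; j=4 S=146.4581 intr=0.0000 cont=0.0000 V=0.0000[hold]  S*(4)=70.1072
k=3: j=0 S=76.8699 intr=7.2901 cont=9.0851 V=9.0851[hold]; j=1 S=92.4154 intr=0.0000 cont=2.6330 V=2.6330[hold]; j=2 S=111.1046 intr=0.0000 cont=0.3539 V=0.3539[hold]; j=3 S=133.5733 intr=0.0000 cont=0.0000 V=0.0000[hold]  S*(3)=-
k=2: j=0 S=84.2850 intr=0.0000 cont=5.6378 V=5.6378[hold]; j=1 S=101.3300 intr=0.0000 cont=1.4205 V=1.4205[hold]; j=2 S=121.8220 intr=0.0000 cont=0.1661 V=0.1661[hold]  S*(2)=-
k=1: j=0 S=92.4154 intr=0.0000 cont=3.3873 V=3.3873[hold]; j=1 S=111.1046 intr=0.0000 cont=0.7534 V=0.7534[hold]  S*(1)=-
k=0: j=0 S=101.3300 intr=0.0000 cont=1.9829 V=1.9829[hold]  S*(0)=-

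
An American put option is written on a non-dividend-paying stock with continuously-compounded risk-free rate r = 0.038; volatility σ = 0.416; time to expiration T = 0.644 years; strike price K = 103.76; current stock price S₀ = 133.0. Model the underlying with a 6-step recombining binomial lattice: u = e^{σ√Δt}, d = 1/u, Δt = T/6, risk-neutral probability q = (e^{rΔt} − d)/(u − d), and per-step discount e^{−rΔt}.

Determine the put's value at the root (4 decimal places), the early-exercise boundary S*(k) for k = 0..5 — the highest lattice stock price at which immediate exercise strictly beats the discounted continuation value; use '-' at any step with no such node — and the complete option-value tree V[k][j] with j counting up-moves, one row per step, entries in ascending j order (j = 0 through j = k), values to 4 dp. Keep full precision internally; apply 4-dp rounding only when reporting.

params: Δt=0.10733 u=1.14601 d=0.87259 q=0.48093 e^(-rΔt)=0.99593
t_6 payoffs: 45.0497 26.6531 2.4919 0.0000 0.0000 0.0000 0.0000
t_5: node(5,0) S=67.2828 payoff=36.4772 vs cont=36.0549 → 36.4772 [stop]  node(5,1) S=88.3656 payoff=15.3944 vs cont=14.9721 → 15.3944 [stop]  node(5,2) S=116.0545 payoff=0.0000 vs cont=1.2882 → 1.2882 [wait]  node(5,3) S=152.4197 payoff=0.0000 vs cont=0.0000 → 0.0000 [wait]  node(5,4) S=200.1798 payoff=0.0000 vs cont=0.0000 → 0.0000 [wait]  node(5,5) S=262.9053 payoff=0.0000 vs cont=0.0000 → 0.0000 [wait]  ⇒ S*(5)=88.3656
t_4: node(4,0) S=77.1069 payoff=26.6531 vs cont=26.2307 → 26.6531 [stop]  node(4,1) S=101.2681 payoff=2.4919 vs cont=8.5753 → 8.5753 [wait]  node(4,2) S=133.0000 payoff=0.0000 vs cont=0.6660 → 0.6660 [wait]  node(4,3) S=174.6750 payoff=0.0000 vs cont=0.0000 → 0.0000 [wait]  node(4,4) S=229.4087 payoff=0.0000 vs cont=0.0000 → 0.0000 [wait]  ⇒ S*(4)=77.1069
t_3: node(3,0) S=88.3656 payoff=15.3944 vs cont=17.8859 → 17.8859 [wait]  node(3,1) S=116.0545 payoff=0.0000 vs cont=4.7521 → 4.7521 [wait]  node(3,2) S=152.4197 payoff=0.0000 vs cont=0.3443 → 0.3443 [wait]  node(3,3) S=200.1798 payoff=0.0000 vs cont=0.0000 → 0.0000 [wait]  ⇒ S*(3)=-
t_2: node(2,0) S=101.2681 payoff=2.4919 vs cont=11.5224 → 11.5224 [wait]  node(2,1) S=133.0000 payoff=0.0000 vs cont=2.6215 → 2.6215 [wait]  node(2,2) S=174.6750 payoff=0.0000 vs cont=0.1780 → 0.1780 [wait]  ⇒ S*(2)=-
t_1: node(1,0) S=116.0545 payoff=0.0000 vs cont=7.2122 → 7.2122 [wait]  node(1,1) S=152.4197 payoff=0.0000 vs cont=1.4405 → 1.4405 [wait]  ⇒ S*(1)=-
t_0: node(0,0) S=133.0000 payoff=0.0000 vs cont=4.4184 → 4.4184 [wait]  ⇒ S*(0)=-

price = 4.4184
boundary = - - - - 77.1069 88.3656
tree:
4.4184
7.2122 1.4405
11.5224 2.6215 0.1780
17.8859 4.7521 0.3443 0.0000
26.6531 8.5753 0.6660 0.0000 0.0000
36.4772 15.3944 1.2882 0.0000 0.0000 0.0000
45.0497 26.6531 2.4919 0.0000 0.0000 0.0000 0.0000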